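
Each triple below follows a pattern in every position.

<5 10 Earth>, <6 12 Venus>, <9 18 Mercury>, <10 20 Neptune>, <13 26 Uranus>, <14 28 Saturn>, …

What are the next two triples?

First component: alternating steps +1, +3, +1, +3, …, so 5, 6, 9, 10, 13, 14 → 17 → 18.
Second component goes 10, 12, 18, 20, 26, 28 → 34 → 36 (always 2 × the first component).
Planet goes Earth, Venus, Mercury, Neptune, Uranus, Saturn → Jupiter → Mars (runs backward through the planets Mercury→Neptune).
Putting the parts together: <17 34 Jupiter> and then <18 36 Mars>.

<17 34 Jupiter>, <18 36 Mars>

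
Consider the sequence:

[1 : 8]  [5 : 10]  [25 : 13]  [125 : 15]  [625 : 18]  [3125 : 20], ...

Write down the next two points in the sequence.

First entry: ×5 each step; 1, 5, 25, 125, 625, 3125 → 15625 → 78125.
Second entry — alternating steps +2, +3, +2, +3, …: 8, 10, 13, 15, 18, 20 → 23 → 25.
Putting the parts together: [15625 : 23] and then [78125 : 25].

[15625 : 23], [78125 : 25]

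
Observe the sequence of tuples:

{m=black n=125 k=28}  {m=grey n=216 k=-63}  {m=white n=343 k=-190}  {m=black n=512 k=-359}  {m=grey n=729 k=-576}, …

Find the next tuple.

M: black, grey, white, black, grey → white (repeats black → grey → white).
N: perfect cubes: 5³, 6³, 7³, …, so 125, 216, 343, 512, 729 → 1000.
For the k, together with the n always sums to 153: 28, -63, -190, -359, -576 → -847.
Putting it together: {m=white n=1000 k=-847}.

{m=white n=1000 k=-847}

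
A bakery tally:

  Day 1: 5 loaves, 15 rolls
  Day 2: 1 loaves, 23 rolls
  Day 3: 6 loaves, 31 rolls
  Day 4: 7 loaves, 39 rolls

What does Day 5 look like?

13 loaves, 47 rolls

Loaves goes 5, 1, 6, 7 → 13 (each term is the sum of the two before it).
For the rolls, +8 each step: 15, 23, 31, 39 → 47.
Combining the parts gives 13 loaves, 47 rolls.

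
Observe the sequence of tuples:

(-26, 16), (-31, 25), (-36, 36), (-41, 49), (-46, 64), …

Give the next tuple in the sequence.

First part goes -26, -31, -36, -41, -46 → -51 (−5 each step).
Second part: perfect squares: 4², 5², 6², …; 16, 25, 36, 49, 64 → 81.
So the next tuple is (-51, 81).

(-51, 81)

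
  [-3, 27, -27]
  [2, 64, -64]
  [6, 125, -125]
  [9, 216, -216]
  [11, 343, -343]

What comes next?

First entry — differences are 5, 4, 3, … (decreasing by 1 each time): -3, 2, 6, 9, 11 → 12.
For the second entry, perfect cubes: 3³, 4³, 5³, …: 27, 64, 125, 216, 343 → 512.
For the third entry, always the negative of the second entry: -27, -64, -125, -216, -343 → -512.
So the next element is [12, 512, -512].

[12, 512, -512]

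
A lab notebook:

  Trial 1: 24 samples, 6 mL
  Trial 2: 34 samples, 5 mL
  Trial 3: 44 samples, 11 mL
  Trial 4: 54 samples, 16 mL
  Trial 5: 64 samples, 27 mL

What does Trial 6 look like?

Samples — +10 each step: 24, 34, 44, 54, 64 → 74.
ML goes 6, 5, 11, 16, 27 → 43 (each term is the sum of the two before it).
So the next line is 74 samples, 43 mL.

74 samples, 43 mL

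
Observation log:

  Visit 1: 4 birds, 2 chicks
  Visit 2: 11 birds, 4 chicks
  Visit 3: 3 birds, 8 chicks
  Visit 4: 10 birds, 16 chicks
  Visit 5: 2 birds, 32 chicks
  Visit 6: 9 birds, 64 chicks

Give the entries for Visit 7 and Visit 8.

1 birds, 128 chicks; 8 birds, 256 chicks

Birds — alternating steps +7, −8, +7, −8, …: 4, 11, 3, 10, 2, 9 → 1 → 8.
Chicks goes 2, 4, 8, 16, 32, 64 → 128 → 256 (×2 each step).
So the next two records are 1 birds, 128 chicks and 8 birds, 256 chicks.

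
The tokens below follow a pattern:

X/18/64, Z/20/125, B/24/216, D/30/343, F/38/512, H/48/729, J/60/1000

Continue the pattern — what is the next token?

Letter: letters move forward 2 places in the alphabet, wrapping Z→A; X, Z, B, D, F, H, J → L.
Second component goes 18, 20, 24, 30, 38, 48, 60 → 74 (differences are 2, 4, 6, … (increasing by 2 each time)).
Third component goes 64, 125, 216, 343, 512, 729, 1000 → 1331 (perfect cubes: 4³, 5³, 6³, …).
Putting it together: L/74/1331.

L/74/1331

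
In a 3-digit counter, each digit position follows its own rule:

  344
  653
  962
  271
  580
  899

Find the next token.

First digit: +3 each step, mod 10, so 3, 6, 9, 2, 5, 8 → 1.
Second digit: +1 each step, mod 10, so 4, 5, 6, 7, 8, 9 → 0.
Third digit — −1 each step, mod 10: 4, 3, 2, 1, 0, 9 → 8.
So the next token is 108.

108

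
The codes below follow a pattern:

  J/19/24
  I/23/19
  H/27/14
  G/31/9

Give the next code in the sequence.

Letter goes J, I, H, G → F (letters move back 1 place in the alphabet).
Second component: +4 each step, so 19, 23, 27, 31 → 35.
Third component — −5 each step: 24, 19, 14, 9 → 4.
Putting it together: F/35/4.

F/35/4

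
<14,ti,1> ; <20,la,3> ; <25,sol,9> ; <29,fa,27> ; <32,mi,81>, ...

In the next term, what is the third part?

For the third part, ×3 each step: 1, 3, 9, 27, 81 → 243.

243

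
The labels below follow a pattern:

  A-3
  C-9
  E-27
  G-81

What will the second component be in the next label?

Second component: ×3 each step; 3, 9, 27, 81 → 243.

243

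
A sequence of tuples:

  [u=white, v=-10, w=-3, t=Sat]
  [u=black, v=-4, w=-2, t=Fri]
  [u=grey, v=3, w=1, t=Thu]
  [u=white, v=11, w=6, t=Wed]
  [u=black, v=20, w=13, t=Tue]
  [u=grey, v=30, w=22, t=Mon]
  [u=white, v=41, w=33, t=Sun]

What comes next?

U — repeats white → black → grey: white, black, grey, white, black, grey, white → black.
V — differences are 6, 7, 8, … (increasing by 1 each time): -10, -4, 3, 11, 20, 30, 41 → 53.
W: -3, -2, 1, 6, 13, 22, 33 → 46 (differences are 1, 3, 5, … (increasing by 2 each time)).
For the t, runs backward through the weekdays Mon→Sun: Sat, Fri, Thu, Wed, Tue, Mon, Sun → Sat.
Putting it together: [u=black, v=53, w=46, t=Sat].

[u=black, v=53, w=46, t=Sat]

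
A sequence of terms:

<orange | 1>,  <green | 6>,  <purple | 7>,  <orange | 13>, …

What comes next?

<green | 20>

Colour: orange, green, purple, orange → green (repeats orange → green → purple).
Second value: each term is the sum of the two before it; 1, 6, 7, 13 → 20.
So the next term is <green | 20>.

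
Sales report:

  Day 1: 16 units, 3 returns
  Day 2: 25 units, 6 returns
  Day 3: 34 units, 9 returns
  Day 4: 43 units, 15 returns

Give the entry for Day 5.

Units: +9 each step, so 16, 25, 34, 43 → 52.
Returns — each term is the sum of the two before it: 3, 6, 9, 15 → 24.
Putting it together: 52 units, 24 returns.

52 units, 24 returns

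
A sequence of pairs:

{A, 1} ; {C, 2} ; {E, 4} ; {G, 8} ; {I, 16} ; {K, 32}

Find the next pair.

Letter: letters move forward 2 places in the alphabet, so A, C, E, G, I, K → M.
Second component — ×2 each step: 1, 2, 4, 8, 16, 32 → 64.
Putting it together: {M, 64}.

{M, 64}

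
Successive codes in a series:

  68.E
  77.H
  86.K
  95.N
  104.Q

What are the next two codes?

113.T then 122.W

First component: +9 each step, so 68, 77, 86, 95, 104 → 113 → 122.
Letter: letters move forward 3 places in the alphabet; E, H, K, N, Q → T → W.
Putting the parts together: 113.T and then 122.W.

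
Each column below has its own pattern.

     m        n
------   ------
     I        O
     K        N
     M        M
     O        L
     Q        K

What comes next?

Column m: letters move forward 2 places in the alphabet, so I, K, M, O, Q → S.
Column n: O, N, M, L, K → J (letters move back 1 place in the alphabet).
Putting it together: S  J.

S  J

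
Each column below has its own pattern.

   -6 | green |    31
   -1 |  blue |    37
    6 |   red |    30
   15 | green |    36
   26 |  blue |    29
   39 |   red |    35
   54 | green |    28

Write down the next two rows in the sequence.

First component: -6, -1, 6, 15, 26, 39, 54 → 71 → 90 (differences are 5, 7, 9, … (increasing by 2 each time)).
For the colour, repeats green → blue → red: green, blue, red, green, blue, red, green → blue → red.
Third component — alternating steps +6, −7, +6, −7, …: 31, 37, 30, 36, 29, 35, 28 → 34 → 27.
Putting the parts together: 71  blue  34 and then 90  red  27.

71  blue  34; 90  red  27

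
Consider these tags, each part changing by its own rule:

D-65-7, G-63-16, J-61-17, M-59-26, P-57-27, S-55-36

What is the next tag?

V-53-37

Letter: D, G, J, M, P, S → V (letters move forward 3 places in the alphabet).
Second component: −2 each step, so 65, 63, 61, 59, 57, 55 → 53.
For the third component, alternating steps +9, +1, +9, +1, …: 7, 16, 17, 26, 27, 36 → 37.
So the next tag is V-53-37.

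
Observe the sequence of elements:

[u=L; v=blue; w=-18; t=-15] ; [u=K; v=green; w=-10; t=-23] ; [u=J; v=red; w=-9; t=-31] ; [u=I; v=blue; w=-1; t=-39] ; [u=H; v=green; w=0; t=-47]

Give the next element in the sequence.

U: L, K, J, I, H → G (letters move back 1 place in the alphabet).
V goes blue, green, red, blue, green → red (repeats blue → green → red).
W: alternating steps +8, +1, +8, +1, …; -18, -10, -9, -1, 0 → 8.
T — −8 each step: -15, -23, -31, -39, -47 → -55.
Putting it together: [u=G; v=red; w=8; t=-55].

[u=G; v=red; w=8; t=-55]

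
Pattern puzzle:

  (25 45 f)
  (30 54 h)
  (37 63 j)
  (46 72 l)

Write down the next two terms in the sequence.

(57 81 n), (70 90 p)

First slot: 25, 30, 37, 46 → 57 → 70 (differences are 5, 7, 9, … (increasing by 2 each time)).
Second slot: 45, 54, 63, 72 → 81 → 90 (+9 each step).
For the letter, letters move forward 2 places in the alphabet: f, h, j, l → n → p.
Putting the parts together: (57 81 n) and then (70 90 p).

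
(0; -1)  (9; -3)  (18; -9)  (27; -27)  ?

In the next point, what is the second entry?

-81

For the second entry, ×3 each step: -1, -3, -9, -27 → -81.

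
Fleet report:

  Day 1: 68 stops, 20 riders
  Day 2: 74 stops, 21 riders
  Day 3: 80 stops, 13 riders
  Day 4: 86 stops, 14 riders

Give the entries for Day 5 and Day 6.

92 stops, 6 riders; 98 stops, 7 riders

Stops — +6 each step: 68, 74, 80, 86 → 92 → 98.
Riders: alternating steps +1, −8, +1, −8, …; 20, 21, 13, 14 → 6 → 7.
Putting the parts together: 92 stops, 6 riders and then 98 stops, 7 riders.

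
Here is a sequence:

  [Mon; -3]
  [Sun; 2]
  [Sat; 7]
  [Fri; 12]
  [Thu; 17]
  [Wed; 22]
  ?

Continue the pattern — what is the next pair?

For the day, runs backward through the weekdays Mon→Sun: Mon, Sun, Sat, Fri, Thu, Wed → Tue.
Second slot: +5 each step, so -3, 2, 7, 12, 17, 22 → 27.
Putting it together: [Tue; 27].

[Tue; 27]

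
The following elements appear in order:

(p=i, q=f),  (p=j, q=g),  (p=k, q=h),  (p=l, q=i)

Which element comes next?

(p=m, q=j)

P goes i, j, k, l → m (letters move forward 1 place in the alphabet).
Q: f, g, h, i → j (letters move forward 1 place in the alphabet).
Combining the parts gives (p=m, q=j).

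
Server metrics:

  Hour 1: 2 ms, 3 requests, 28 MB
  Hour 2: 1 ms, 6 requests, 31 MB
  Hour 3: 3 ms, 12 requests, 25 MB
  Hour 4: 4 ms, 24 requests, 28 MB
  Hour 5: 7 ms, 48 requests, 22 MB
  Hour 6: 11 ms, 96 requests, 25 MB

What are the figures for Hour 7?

Ms: 2, 1, 3, 4, 7, 11 → 18 (each term is the sum of the two before it).
Requests — ×2 each step: 3, 6, 12, 24, 48, 96 → 192.
MB — alternating steps +3, −6, +3, −6, …: 28, 31, 25, 28, 22, 25 → 19.
Combining the parts gives 18 ms, 192 requests, 19 MB.

18 ms, 192 requests, 19 MB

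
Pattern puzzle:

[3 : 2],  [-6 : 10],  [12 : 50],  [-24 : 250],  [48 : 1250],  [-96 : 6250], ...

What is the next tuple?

First value: 3, -6, 12, -24, 48, -96 → 192 (×(-2) each step).
Second value: ×5 each step; 2, 10, 50, 250, 1250, 6250 → 31250.
So the next tuple is [192 : 31250].

[192 : 31250]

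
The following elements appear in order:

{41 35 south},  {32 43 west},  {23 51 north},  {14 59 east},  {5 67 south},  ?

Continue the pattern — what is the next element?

First part: −9 each step; 41, 32, 23, 14, 5 → -4.
For the second part, +8 each step: 35, 43, 51, 59, 67 → 75.
Direction: repeats south → west → north → east, so south, west, north, east, south → west.
Combining the parts gives {-4 75 west}.

{-4 75 west}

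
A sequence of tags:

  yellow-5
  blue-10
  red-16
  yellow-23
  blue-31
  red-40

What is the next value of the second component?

For the second component, differences are 5, 6, 7, … (increasing by 1 each time): 5, 10, 16, 23, 31, 40 → 50.

50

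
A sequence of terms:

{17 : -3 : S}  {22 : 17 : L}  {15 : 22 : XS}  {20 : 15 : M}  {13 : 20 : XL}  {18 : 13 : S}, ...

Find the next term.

First part: alternating steps +5, −7, +5, −7, …, so 17, 22, 15, 20, 13, 18 → 11.
For the second part, always the previous value of the first part: -3, 17, 22, 15, 20, 13 → 18.
Size: S, L, XS, M, XL, S → L (repeats S → L → XS → M → XL).
Putting it together: {11 : 18 : L}.

{11 : 18 : L}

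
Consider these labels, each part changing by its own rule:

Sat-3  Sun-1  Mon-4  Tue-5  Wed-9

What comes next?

Day: runs through the weekdays Mon→Sun, so Sat, Sun, Mon, Tue, Wed → Thu.
Second component — each term is the sum of the two before it: 3, 1, 4, 5, 9 → 14.
Putting it together: Thu-14.

Thu-14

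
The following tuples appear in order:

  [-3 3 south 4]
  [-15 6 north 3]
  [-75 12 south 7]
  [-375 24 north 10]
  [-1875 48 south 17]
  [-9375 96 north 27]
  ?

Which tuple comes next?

First part goes -3, -15, -75, -375, -1875, -9375 → -46875 (×5 each step).
Second part: ×2 each step; 3, 6, 12, 24, 48, 96 → 192.
Direction — alternates south ↔ north: south, north, south, north, south, north → south.
Fourth part: 4, 3, 7, 10, 17, 27 → 44 (each term is the sum of the two before it).
Putting it together: [-46875 192 south 44].

[-46875 192 south 44]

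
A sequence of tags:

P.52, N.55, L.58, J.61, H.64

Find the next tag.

Letter goes P, N, L, J, H → F (letters move back 2 places in the alphabet).
Second component: +3 each step; 52, 55, 58, 61, 64 → 67.
Combining the parts gives F.67.

F.67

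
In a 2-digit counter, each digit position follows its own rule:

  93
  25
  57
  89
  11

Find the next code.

43

First digit — +3 each step, mod 10: 9, 2, 5, 8, 1 → 4.
Second digit goes 3, 5, 7, 9, 1 → 3 (+2 each step, mod 10).
Putting it together: 43.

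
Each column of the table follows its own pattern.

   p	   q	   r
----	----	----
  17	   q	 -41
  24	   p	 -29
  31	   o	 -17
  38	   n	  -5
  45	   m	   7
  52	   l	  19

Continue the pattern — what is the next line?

Column p: +7 each step; 17, 24, 31, 38, 45, 52 → 59.
Column q — letters move back 1 place in the alphabet: q, p, o, n, m, l → k.
Column r: +12 each step; -41, -29, -17, -5, 7, 19 → 31.
So the next line is 59  k  31.

59  k  31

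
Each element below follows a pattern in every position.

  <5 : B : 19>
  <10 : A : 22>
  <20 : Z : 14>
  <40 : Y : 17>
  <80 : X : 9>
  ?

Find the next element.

First entry: 5, 10, 20, 40, 80 → 160 (×2 each step).
Letter: letters move back 1 place in the alphabet, wrapping A→Z, so B, A, Z, Y, X → W.
Third entry goes 19, 22, 14, 17, 9 → 12 (alternating steps +3, −8, +3, −8, …).
Putting it together: <160 : W : 12>.

<160 : W : 12>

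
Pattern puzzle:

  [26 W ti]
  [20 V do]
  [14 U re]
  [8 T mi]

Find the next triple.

[2 S fa]

First value: −6 each step, so 26, 20, 14, 8 → 2.
Letter — letters move back 1 place in the alphabet: W, V, U, T → S.
Note goes ti, do, re, mi → fa (runs through the solfège scale do→ti).
Combining the parts gives [2 S fa].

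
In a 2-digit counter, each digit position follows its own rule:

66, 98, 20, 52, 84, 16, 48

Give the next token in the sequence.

First digit — +3 each step, mod 10: 6, 9, 2, 5, 8, 1, 4 → 7.
Second digit goes 6, 8, 0, 2, 4, 6, 8 → 0 (+2 each step, mod 10).
Combining the parts gives 70.

70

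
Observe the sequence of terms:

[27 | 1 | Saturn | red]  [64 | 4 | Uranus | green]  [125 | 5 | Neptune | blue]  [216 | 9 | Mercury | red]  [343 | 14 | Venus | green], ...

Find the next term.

First entry: perfect cubes: 3³, 4³, 5³, …, so 27, 64, 125, 216, 343 → 512.
For the second entry, each term is the sum of the two before it: 1, 4, 5, 9, 14 → 23.
For the planet, runs through the planets Mercury→Neptune: Saturn, Uranus, Neptune, Mercury, Venus → Earth.
Colour goes red, green, blue, red, green → blue (repeats red → green → blue).
Combining the parts gives [512 | 23 | Earth | blue].

[512 | 23 | Earth | blue]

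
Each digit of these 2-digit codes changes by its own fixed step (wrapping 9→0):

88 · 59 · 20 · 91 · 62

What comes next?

33

First digit goes 8, 5, 2, 9, 6 → 3 (−3 each step, mod 10).
Second digit: +1 each step, mod 10, so 8, 9, 0, 1, 2 → 3.
Putting it together: 33.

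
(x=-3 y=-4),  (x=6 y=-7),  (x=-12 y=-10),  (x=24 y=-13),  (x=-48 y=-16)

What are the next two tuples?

(x=96 y=-19), (x=-192 y=-22)

X — ×(-2) each step: -3, 6, -12, 24, -48 → 96 → -192.
Y: −3 each step; -4, -7, -10, -13, -16 → -19 → -22.
Putting the parts together: (x=96 y=-19) and then (x=-192 y=-22).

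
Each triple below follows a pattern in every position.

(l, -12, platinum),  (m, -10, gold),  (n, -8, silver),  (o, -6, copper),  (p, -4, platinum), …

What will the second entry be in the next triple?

Letter: letters move forward 1 place in the alphabet; l, m, n, o, p → q.
Second entry — +2 each step: -12, -10, -8, -6, -4 → -2.
Metal goes platinum, gold, silver, copper, platinum → gold (repeats platinum → gold → silver → copper).

-2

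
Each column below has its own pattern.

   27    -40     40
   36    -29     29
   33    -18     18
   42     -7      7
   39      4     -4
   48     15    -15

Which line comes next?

First component goes 27, 36, 33, 42, 39, 48 → 45 (alternating steps +9, −3, +9, −3, …).
Second component goes -40, -29, -18, -7, 4, 15 → 26 (+11 each step).
Third component — always the negative of the second component: 40, 29, 18, 7, -4, -15 → -26.
Putting it together: 45  26  -26.

45  26  -26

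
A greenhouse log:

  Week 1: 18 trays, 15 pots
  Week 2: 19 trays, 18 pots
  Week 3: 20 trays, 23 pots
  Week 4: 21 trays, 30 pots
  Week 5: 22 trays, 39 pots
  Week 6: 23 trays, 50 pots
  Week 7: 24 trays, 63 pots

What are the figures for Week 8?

25 trays, 78 pots

For the trays, +1 each step: 18, 19, 20, 21, 22, 23, 24 → 25.
Pots: differences are 3, 5, 7, … (increasing by 2 each time); 15, 18, 23, 30, 39, 50, 63 → 78.
So the next line is 25 trays, 78 pots.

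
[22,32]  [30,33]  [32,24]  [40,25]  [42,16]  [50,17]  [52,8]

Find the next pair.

[60,9]

First component: alternating steps +8, +2, +8, +2, …; 22, 30, 32, 40, 42, 50, 52 → 60.
Second component: 32, 33, 24, 25, 16, 17, 8 → 9 (alternating steps +1, −9, +1, −9, …).
Combining the parts gives [60,9].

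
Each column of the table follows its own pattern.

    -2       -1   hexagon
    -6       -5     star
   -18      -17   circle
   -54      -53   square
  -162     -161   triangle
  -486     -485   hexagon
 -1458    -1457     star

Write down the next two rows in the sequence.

First component: ×3 each step; -2, -6, -18, -54, -162, -486, -1458 → -4374 → -13122.
For the second component, always 1 more than the first component: -1, -5, -17, -53, -161, -485, -1457 → -4373 → -13121.
Shape — repeats hexagon → star → circle → square → triangle: hexagon, star, circle, square, triangle, hexagon, star → circle → square.
Putting the parts together: -4374  -4373  circle and then -13122  -13121  square.

-4374  -4373  circle; -13122  -13121  square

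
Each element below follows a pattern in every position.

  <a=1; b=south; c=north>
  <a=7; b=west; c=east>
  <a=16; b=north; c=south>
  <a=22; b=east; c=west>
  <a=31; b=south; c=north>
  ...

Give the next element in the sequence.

<a=37; b=west; c=east>

A goes 1, 7, 16, 22, 31 → 37 (alternating steps +6, +9, +6, +9, …).
B: repeats south → west → north → east, so south, west, north, east, south → west.
C goes north, east, south, west, north → east (repeats north → east → south → west).
So the next element is <a=37; b=west; c=east>.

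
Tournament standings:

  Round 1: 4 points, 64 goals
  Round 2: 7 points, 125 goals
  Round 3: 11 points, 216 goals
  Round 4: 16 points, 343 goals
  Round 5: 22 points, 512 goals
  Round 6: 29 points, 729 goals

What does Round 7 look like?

Points: differences are 3, 4, 5, … (increasing by 1 each time), so 4, 7, 11, 16, 22, 29 → 37.
Goals — perfect cubes: 4³, 5³, 6³, …: 64, 125, 216, 343, 512, 729 → 1000.
So the next row is 37 points, 1000 goals.

37 points, 1000 goals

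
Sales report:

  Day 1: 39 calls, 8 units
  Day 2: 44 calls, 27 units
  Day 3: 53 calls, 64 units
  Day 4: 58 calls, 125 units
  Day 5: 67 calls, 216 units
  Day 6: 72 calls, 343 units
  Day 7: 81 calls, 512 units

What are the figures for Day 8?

86 calls, 729 units

Calls: alternating steps +5, +9, +5, +9, …; 39, 44, 53, 58, 67, 72, 81 → 86.
Units goes 8, 27, 64, 125, 216, 343, 512 → 729 (perfect cubes: 2³, 3³, 4³, …).
Combining the parts gives 86 calls, 729 units.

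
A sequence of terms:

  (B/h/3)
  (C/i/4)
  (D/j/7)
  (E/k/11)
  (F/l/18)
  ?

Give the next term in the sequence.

(G/m/29)

First letter: B, C, D, E, F → G (letters move forward 1 place in the alphabet).
Second letter: h, i, j, k, l → m (letters move forward 1 place in the alphabet).
Third entry: each term is the sum of the two before it; 3, 4, 7, 11, 18 → 29.
Putting it together: (G/m/29).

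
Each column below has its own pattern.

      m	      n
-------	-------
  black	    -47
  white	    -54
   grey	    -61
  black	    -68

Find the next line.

Column m goes black, white, grey, black → white (repeats black → white → grey).
Column n: −7 each step, so -47, -54, -61, -68 → -75.
Putting it together: white  -75.

white  -75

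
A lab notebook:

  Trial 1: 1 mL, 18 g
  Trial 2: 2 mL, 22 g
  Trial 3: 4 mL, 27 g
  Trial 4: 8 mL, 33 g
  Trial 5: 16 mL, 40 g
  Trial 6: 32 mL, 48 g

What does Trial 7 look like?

64 mL, 57 g

ML: ×2 each step; 1, 2, 4, 8, 16, 32 → 64.
G: differences are 4, 5, 6, … (increasing by 1 each time); 18, 22, 27, 33, 40, 48 → 57.
Combining the parts gives 64 mL, 57 g.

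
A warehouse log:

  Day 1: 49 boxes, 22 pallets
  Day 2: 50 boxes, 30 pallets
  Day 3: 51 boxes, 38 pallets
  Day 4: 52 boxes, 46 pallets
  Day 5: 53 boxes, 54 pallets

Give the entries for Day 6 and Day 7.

Boxes: +1 each step; 49, 50, 51, 52, 53 → 54 → 55.
Pallets goes 22, 30, 38, 46, 54 → 62 → 70 (+8 each step).
So the next two records are 54 boxes, 62 pallets and 55 boxes, 70 pallets.

54 boxes, 62 pallets; 55 boxes, 70 pallets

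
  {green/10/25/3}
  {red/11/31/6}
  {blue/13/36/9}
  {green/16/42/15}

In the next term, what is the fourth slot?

Fourth slot — each term is the sum of the two before it: 3, 6, 9, 15 → 24.

24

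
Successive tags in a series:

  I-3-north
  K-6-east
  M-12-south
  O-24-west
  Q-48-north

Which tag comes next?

Letter goes I, K, M, O, Q → S (letters move forward 2 places in the alphabet).
Second component: ×2 each step, so 3, 6, 12, 24, 48 → 96.
Direction goes north, east, south, west, north → east (repeats north → east → south → west).
Putting it together: S-96-east.

S-96-east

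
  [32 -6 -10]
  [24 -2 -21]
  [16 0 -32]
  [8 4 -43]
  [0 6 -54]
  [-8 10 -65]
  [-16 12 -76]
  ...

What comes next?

[-24 16 -87]

For the first value, −8 each step: 32, 24, 16, 8, 0, -8, -16 → -24.
Second value: alternating steps +4, +2, +4, +2, …, so -6, -2, 0, 4, 6, 10, 12 → 16.
Third value — −11 each step: -10, -21, -32, -43, -54, -65, -76 → -87.
Putting it together: [-24 16 -87].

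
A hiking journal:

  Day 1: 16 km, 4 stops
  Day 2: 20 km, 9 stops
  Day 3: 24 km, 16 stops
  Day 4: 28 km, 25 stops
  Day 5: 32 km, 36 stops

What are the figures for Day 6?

36 km, 49 stops

Km: +4 each step; 16, 20, 24, 28, 32 → 36.
Stops goes 4, 9, 16, 25, 36 → 49 (perfect squares: 2², 3², 4², …).
Putting it together: 36 km, 49 stops.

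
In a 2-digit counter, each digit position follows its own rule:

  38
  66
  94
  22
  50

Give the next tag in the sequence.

88

First digit — +3 each step, mod 10: 3, 6, 9, 2, 5 → 8.
Second digit: −2 each step, mod 10; 8, 6, 4, 2, 0 → 8.
Combining the parts gives 88.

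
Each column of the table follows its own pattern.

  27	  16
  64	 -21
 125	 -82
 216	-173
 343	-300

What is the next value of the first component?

First component goes 27, 64, 125, 216, 343 → 512 (perfect cubes: 3³, 4³, 5³, …).

512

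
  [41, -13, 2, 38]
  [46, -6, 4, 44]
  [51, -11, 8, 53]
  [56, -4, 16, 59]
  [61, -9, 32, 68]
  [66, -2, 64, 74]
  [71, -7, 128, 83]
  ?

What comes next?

[76, 0, 256, 89]

For the first slot, +5 each step: 41, 46, 51, 56, 61, 66, 71 → 76.
Second slot: alternating steps +7, −5, +7, −5, …, so -13, -6, -11, -4, -9, -2, -7 → 0.
Third slot: ×2 each step; 2, 4, 8, 16, 32, 64, 128 → 256.
Fourth slot: alternating steps +6, +9, +6, +9, …; 38, 44, 53, 59, 68, 74, 83 → 89.
So the next term is [76, 0, 256, 89].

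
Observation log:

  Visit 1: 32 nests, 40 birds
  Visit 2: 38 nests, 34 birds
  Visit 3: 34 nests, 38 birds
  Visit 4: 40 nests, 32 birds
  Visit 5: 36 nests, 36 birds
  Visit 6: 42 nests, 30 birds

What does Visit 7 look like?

For the nests, alternating steps +6, −4, +6, −4, …: 32, 38, 34, 40, 36, 42 → 38.
For the birds, together with the nests always sums to 72: 40, 34, 38, 32, 36, 30 → 34.
So the next record is 38 nests, 34 birds.

38 nests, 34 birds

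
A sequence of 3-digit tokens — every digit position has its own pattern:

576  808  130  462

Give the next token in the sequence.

794

First digit goes 5, 8, 1, 4 → 7 (+3 each step, mod 10).
Second digit goes 7, 0, 3, 6 → 9 (+3 each step, mod 10).
Third digit goes 6, 8, 0, 2 → 4 (+2 each step, mod 10).
Combining the parts gives 794.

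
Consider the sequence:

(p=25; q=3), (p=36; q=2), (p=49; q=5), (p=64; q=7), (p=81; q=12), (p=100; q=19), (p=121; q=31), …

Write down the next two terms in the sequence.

For the p, perfect squares: 5², 6², 7², …: 25, 36, 49, 64, 81, 100, 121 → 144 → 169.
Q: each term is the sum of the two before it; 3, 2, 5, 7, 12, 19, 31 → 50 → 81.
So the next two terms are (p=144; q=50) and (p=169; q=81).

(p=144; q=50), (p=169; q=81)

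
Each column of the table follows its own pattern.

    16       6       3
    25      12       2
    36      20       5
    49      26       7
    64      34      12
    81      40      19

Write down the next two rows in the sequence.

First component: perfect squares: 4², 5², 6², …, so 16, 25, 36, 49, 64, 81 → 100 → 121.
Second component goes 6, 12, 20, 26, 34, 40 → 48 → 54 (alternating steps +6, +8, +6, +8, …).
Third component: 3, 2, 5, 7, 12, 19 → 31 → 50 (each term is the sum of the two before it).
Putting the parts together: 100  48  31 and then 121  54  50.

100  48  31; 121  54  50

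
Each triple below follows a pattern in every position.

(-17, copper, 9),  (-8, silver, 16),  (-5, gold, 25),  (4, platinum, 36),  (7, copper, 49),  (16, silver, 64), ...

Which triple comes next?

First part: alternating steps +9, +3, +9, +3, …, so -17, -8, -5, 4, 7, 16 → 19.
Metal: repeats copper → silver → gold → platinum, so copper, silver, gold, platinum, copper, silver → gold.
Third part: 9, 16, 25, 36, 49, 64 → 81 (perfect squares: 3², 4², 5², …).
So the next triple is (19, gold, 81).

(19, gold, 81)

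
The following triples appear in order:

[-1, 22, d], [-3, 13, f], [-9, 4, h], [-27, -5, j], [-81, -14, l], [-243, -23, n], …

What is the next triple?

First value: ×3 each step, so -1, -3, -9, -27, -81, -243 → -729.
Second value goes 22, 13, 4, -5, -14, -23 → -32 (−9 each step).
Letter — letters move forward 2 places in the alphabet: d, f, h, j, l, n → p.
Combining the parts gives [-729, -32, p].

[-729, -32, p]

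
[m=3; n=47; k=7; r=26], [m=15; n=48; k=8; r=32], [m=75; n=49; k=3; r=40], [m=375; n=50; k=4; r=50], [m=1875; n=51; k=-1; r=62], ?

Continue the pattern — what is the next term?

M: ×5 each step, so 3, 15, 75, 375, 1875 → 9375.
For the n, +1 each step: 47, 48, 49, 50, 51 → 52.
K: 7, 8, 3, 4, -1 → 0 (alternating steps +1, −5, +1, −5, …).
For the r, differences are 6, 8, 10, … (increasing by 2 each time): 26, 32, 40, 50, 62 → 76.
Combining the parts gives [m=9375; n=52; k=0; r=76].

[m=9375; n=52; k=0; r=76]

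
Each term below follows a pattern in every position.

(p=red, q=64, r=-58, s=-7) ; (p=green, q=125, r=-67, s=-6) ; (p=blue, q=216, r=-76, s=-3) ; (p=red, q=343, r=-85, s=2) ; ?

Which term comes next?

(p=green, q=512, r=-94, s=9)

P: repeats red → green → blue, so red, green, blue, red → green.
Q — perfect cubes: 4³, 5³, 6³, …: 64, 125, 216, 343 → 512.
R: −9 each step; -58, -67, -76, -85 → -94.
For the s, differences are 1, 3, 5, … (increasing by 2 each time): -7, -6, -3, 2 → 9.
So the next term is (p=green, q=512, r=-94, s=9).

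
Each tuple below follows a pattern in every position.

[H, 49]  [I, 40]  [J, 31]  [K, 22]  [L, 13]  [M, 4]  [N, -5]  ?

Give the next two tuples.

[O, -14], [P, -23]

For the letter, letters move forward 1 place in the alphabet: H, I, J, K, L, M, N → O → P.
Second component goes 49, 40, 31, 22, 13, 4, -5 → -14 → -23 (−9 each step).
Putting the parts together: [O, -14] and then [P, -23].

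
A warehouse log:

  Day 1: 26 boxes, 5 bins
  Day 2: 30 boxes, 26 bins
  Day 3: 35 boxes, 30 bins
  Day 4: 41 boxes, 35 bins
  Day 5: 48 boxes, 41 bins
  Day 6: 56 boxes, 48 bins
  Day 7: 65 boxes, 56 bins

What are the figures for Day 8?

Boxes goes 26, 30, 35, 41, 48, 56, 65 → 75 (differences are 4, 5, 6, … (increasing by 1 each time)).
Bins: 5, 26, 30, 35, 41, 48, 56 → 65 (always the previous value of the boxes).
Putting it together: 75 boxes, 65 bins.

75 boxes, 65 bins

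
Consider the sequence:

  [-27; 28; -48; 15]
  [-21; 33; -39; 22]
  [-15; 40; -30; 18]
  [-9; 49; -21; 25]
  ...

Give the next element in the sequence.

[-3; 60; -12; 21]

First coordinate — +6 each step: -27, -21, -15, -9 → -3.
Second coordinate goes 28, 33, 40, 49 → 60 (differences are 5, 7, 9, … (increasing by 2 each time)).
For the third coordinate, +9 each step: -48, -39, -30, -21 → -12.
Fourth coordinate: 15, 22, 18, 25 → 21 (alternating steps +7, −4, +7, −4, …).
Combining the parts gives [-3; 60; -12; 21].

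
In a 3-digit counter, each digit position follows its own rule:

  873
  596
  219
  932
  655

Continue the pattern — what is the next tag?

First digit goes 8, 5, 2, 9, 6 → 3 (−3 each step, mod 10).
Second digit goes 7, 9, 1, 3, 5 → 7 (+2 each step, mod 10).
Third digit: 3, 6, 9, 2, 5 → 8 (+3 each step, mod 10).
Putting it together: 378.

378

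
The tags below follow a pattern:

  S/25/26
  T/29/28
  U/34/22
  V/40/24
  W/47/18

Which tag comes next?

Letter — letters move forward 1 place in the alphabet: S, T, U, V, W → X.
For the second component, differences are 4, 5, 6, … (increasing by 1 each time): 25, 29, 34, 40, 47 → 55.
Third component: 26, 28, 22, 24, 18 → 20 (alternating steps +2, −6, +2, −6, …).
So the next tag is X/55/20.

X/55/20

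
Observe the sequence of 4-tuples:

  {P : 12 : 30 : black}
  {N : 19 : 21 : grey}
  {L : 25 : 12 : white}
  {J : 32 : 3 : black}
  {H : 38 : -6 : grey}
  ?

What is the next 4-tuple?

Letter: letters move back 2 places in the alphabet, so P, N, L, J, H → F.
For the second component, alternating steps +7, +6, +7, +6, …: 12, 19, 25, 32, 38 → 45.
Third component — −9 each step: 30, 21, 12, 3, -6 → -15.
Shade: repeats black → grey → white, so black, grey, white, black, grey → white.
Putting it together: {F : 45 : -15 : white}.

{F : 45 : -15 : white}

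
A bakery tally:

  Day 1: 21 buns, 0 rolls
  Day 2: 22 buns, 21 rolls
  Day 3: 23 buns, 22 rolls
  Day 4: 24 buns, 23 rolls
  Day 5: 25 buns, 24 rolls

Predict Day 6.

26 buns, 25 rolls

Buns: +1 each step; 21, 22, 23, 24, 25 → 26.
Rolls: 0, 21, 22, 23, 24 → 25 (always the previous value of the buns).
So the next line is 26 buns, 25 rolls.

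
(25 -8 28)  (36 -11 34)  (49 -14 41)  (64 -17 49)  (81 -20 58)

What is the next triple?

For the first part, perfect squares: 5², 6², 7², …: 25, 36, 49, 64, 81 → 100.
Second part goes -8, -11, -14, -17, -20 → -23 (−3 each step).
Third part goes 28, 34, 41, 49, 58 → 68 (differences are 6, 7, 8, … (increasing by 1 each time)).
Putting it together: (100 -23 68).

(100 -23 68)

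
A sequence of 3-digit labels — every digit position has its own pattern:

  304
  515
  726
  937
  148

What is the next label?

359

First digit: +2 each step, mod 10, so 3, 5, 7, 9, 1 → 3.
Second digit: +1 each step, mod 10, so 0, 1, 2, 3, 4 → 5.
Third digit: +1 each step, mod 10, so 4, 5, 6, 7, 8 → 9.
So the next label is 359.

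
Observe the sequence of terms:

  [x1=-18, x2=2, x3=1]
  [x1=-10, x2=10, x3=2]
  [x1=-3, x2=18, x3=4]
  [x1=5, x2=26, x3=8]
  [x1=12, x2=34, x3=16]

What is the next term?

[x1=20, x2=42, x3=32]

For the x1, alternating steps +8, +7, +8, +7, …: -18, -10, -3, 5, 12 → 20.
X2: +8 each step, so 2, 10, 18, 26, 34 → 42.
X3: ×2 each step, so 1, 2, 4, 8, 16 → 32.
So the next term is [x1=20, x2=42, x3=32].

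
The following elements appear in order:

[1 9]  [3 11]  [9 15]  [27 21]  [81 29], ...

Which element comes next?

For the first coordinate, ×3 each step: 1, 3, 9, 27, 81 → 243.
Second coordinate: 9, 11, 15, 21, 29 → 39 (differences are 2, 4, 6, … (increasing by 2 each time)).
Putting it together: [243 39].

[243 39]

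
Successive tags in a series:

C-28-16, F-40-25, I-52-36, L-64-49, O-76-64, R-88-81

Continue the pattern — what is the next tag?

U-100-100

For the letter, letters move forward 3 places in the alphabet: C, F, I, L, O, R → U.
Second component: 28, 40, 52, 64, 76, 88 → 100 (+12 each step).
Third component goes 16, 25, 36, 49, 64, 81 → 100 (perfect squares: 4², 5², 6², …).
Combining the parts gives U-100-100.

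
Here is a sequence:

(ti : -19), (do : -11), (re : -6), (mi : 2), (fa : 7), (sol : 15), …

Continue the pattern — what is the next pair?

(la : 20)

For the note, runs through the solfège scale do→ti: ti, do, re, mi, fa, sol → la.
Second entry: -19, -11, -6, 2, 7, 15 → 20 (alternating steps +8, +5, +8, +5, …).
So the next pair is (la : 20).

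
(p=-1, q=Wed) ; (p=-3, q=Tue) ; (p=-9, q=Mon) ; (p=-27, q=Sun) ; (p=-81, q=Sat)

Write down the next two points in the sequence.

(p=-243, q=Fri), (p=-729, q=Thu)

P: ×3 each step; -1, -3, -9, -27, -81 → -243 → -729.
For the q, runs backward through the weekdays Mon→Sun: Wed, Tue, Mon, Sun, Sat → Fri → Thu.
So the next two points are (p=-243, q=Fri) and (p=-729, q=Thu).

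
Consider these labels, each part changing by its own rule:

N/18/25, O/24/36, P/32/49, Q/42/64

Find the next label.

R/54/81

Letter: N, O, P, Q → R (letters move forward 1 place in the alphabet).
Second component goes 18, 24, 32, 42 → 54 (differences are 6, 8, 10, … (increasing by 2 each time)).
For the third component, perfect squares: 5², 6², 7², …: 25, 36, 49, 64 → 81.
Putting it together: R/54/81.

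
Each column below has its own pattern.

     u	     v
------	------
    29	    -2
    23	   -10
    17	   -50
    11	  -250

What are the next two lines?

5  -1250; -1  -6250

Column u: 29, 23, 17, 11 → 5 → -1 (−6 each step).
Column v: -2, -10, -50, -250 → -1250 → -6250 (×5 each step).
Putting the parts together: 5  -1250 and then -1  -6250.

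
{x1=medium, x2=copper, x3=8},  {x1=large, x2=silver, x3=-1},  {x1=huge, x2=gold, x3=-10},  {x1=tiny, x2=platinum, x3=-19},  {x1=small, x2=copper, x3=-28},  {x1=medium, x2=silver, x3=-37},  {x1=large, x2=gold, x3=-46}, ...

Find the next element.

X1 goes medium, large, huge, tiny, small, medium, large → huge (repeats medium → large → huge → tiny → small).
X2: copper, silver, gold, platinum, copper, silver, gold → platinum (repeats copper → silver → gold → platinum).
X3: −9 each step, so 8, -1, -10, -19, -28, -37, -46 → -55.
So the next element is {x1=huge, x2=platinum, x3=-55}.

{x1=huge, x2=platinum, x3=-55}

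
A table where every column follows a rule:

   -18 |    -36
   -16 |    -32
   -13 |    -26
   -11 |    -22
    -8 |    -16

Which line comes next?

First component: -18, -16, -13, -11, -8 → -6 (alternating steps +2, +3, +2, +3, …).
For the second component, always 2 × the first component: -36, -32, -26, -22, -16 → -12.
Putting it together: -6  -12.

-6  -12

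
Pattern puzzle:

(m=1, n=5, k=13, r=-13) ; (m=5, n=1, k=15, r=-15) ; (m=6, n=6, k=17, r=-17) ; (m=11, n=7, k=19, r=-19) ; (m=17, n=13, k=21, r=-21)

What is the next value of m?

M goes 1, 5, 6, 11, 17 → 28 (each term is the sum of the two before it).
N goes 5, 1, 6, 7, 13 → 20 (each term is the sum of the two before it).
K — +2 each step: 13, 15, 17, 19, 21 → 23.
R: -13, -15, -17, -19, -21 → -23 (always the negative of the k).

28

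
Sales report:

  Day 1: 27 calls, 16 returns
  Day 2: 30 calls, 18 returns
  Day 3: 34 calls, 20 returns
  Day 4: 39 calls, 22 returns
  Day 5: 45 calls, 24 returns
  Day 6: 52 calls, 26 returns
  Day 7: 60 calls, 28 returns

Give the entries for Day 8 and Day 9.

Calls — differences are 3, 4, 5, … (increasing by 1 each time): 27, 30, 34, 39, 45, 52, 60 → 69 → 79.
Returns goes 16, 18, 20, 22, 24, 26, 28 → 30 → 32 (+2 each step).
So the next two records are 69 calls, 30 returns and 79 calls, 32 returns.

69 calls, 30 returns; 79 calls, 32 returns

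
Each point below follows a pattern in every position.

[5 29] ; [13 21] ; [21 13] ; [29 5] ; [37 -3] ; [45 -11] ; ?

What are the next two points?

First part: +8 each step, so 5, 13, 21, 29, 37, 45 → 53 → 61.
Second part: together with the first part always sums to 34; 29, 21, 13, 5, -3, -11 → -19 → -27.
Putting the parts together: [53 -19] and then [61 -27].

[53 -19], [61 -27]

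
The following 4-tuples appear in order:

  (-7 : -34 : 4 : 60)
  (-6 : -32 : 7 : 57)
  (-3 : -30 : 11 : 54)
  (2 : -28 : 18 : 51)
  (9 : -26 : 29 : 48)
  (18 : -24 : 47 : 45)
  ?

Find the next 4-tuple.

First slot: differences are 1, 3, 5, … (increasing by 2 each time); -7, -6, -3, 2, 9, 18 → 29.
Second slot: -34, -32, -30, -28, -26, -24 → -22 (+2 each step).
For the third slot, each term is the sum of the two before it: 4, 7, 11, 18, 29, 47 → 76.
For the fourth slot, −3 each step: 60, 57, 54, 51, 48, 45 → 42.
Combining the parts gives (29 : -22 : 76 : 42).

(29 : -22 : 76 : 42)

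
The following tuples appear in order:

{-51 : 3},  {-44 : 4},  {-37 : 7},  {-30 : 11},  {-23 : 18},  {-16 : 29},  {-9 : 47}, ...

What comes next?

{-2 : 76}

First coordinate: +7 each step; -51, -44, -37, -30, -23, -16, -9 → -2.
For the second coordinate, each term is the sum of the two before it: 3, 4, 7, 11, 18, 29, 47 → 76.
Combining the parts gives {-2 : 76}.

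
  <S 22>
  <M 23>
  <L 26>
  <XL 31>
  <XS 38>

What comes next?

Size: runs through clothing sizes XS→XL; S, M, L, XL, XS → S.
Second value — differences are 1, 3, 5, … (increasing by 2 each time): 22, 23, 26, 31, 38 → 47.
Combining the parts gives <S 47>.

<S 47>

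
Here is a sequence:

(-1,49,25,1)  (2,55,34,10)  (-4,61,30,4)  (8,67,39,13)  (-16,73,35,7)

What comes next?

First slot: ×(-2) each step, so -1, 2, -4, 8, -16 → 32.
Second slot: +6 each step, so 49, 55, 61, 67, 73 → 79.
Third slot: alternating steps +9, −4, +9, −4, …; 25, 34, 30, 39, 35 → 44.
Fourth slot: alternating steps +9, −6, +9, −6, …, so 1, 10, 4, 13, 7 → 16.
So the next term is (32,79,44,16).

(32,79,44,16)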